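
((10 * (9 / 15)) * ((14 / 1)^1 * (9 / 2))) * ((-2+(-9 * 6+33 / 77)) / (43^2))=-21006 / 1849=-11.36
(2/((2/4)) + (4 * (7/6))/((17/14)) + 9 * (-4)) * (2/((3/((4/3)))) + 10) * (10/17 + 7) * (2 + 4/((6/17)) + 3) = -296513896/7803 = -37999.99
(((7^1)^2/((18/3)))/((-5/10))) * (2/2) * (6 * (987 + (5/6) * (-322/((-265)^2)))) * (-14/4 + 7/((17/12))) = -99850588684/716295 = -139398.70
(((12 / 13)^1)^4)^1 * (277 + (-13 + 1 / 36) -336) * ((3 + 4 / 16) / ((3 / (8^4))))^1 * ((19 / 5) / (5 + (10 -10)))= -9678815232 / 54925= -176218.76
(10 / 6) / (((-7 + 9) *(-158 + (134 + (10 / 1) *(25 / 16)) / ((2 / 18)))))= 20 / 28527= 0.00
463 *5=2315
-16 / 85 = -0.19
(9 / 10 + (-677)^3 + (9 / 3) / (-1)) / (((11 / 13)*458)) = -40337535563 / 50380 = -800665.65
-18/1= -18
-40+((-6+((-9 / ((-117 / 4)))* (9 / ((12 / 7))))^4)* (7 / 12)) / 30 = -27407773 / 685464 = -39.98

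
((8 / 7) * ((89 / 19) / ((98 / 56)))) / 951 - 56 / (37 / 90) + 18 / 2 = -4167382991 / 32759097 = -127.21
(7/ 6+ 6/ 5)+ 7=281/ 30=9.37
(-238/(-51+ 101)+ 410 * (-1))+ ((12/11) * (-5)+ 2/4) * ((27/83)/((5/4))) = -9496327/22825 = -416.05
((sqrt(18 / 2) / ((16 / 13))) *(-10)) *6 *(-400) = 58500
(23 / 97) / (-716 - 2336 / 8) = -23 / 97776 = -0.00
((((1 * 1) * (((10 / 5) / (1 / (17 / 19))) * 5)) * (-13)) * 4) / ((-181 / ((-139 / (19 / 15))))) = -18431400 / 65341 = -282.08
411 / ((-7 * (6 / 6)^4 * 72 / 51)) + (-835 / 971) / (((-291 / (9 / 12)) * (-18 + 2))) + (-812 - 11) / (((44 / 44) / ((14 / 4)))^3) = -1490680324437 / 42195776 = -35327.71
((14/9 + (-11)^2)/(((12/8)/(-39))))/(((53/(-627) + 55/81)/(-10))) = 134858295/2516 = 53600.28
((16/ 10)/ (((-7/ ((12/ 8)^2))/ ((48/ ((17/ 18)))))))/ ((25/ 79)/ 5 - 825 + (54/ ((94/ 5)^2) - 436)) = 0.02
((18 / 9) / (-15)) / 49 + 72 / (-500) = -2696 / 18375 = -0.15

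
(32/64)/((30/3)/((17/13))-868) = -17/29252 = -0.00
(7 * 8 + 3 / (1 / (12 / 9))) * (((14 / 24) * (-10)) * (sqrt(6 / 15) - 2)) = 700 - 70 * sqrt(10) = 478.64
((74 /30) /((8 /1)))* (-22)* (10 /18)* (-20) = 75.37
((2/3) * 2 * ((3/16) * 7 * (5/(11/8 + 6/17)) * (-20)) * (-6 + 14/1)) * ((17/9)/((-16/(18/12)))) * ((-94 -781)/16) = -8850625/1128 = -7846.30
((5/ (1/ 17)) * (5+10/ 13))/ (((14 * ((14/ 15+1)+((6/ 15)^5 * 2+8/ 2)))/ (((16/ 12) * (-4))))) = -159375000/ 5079347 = -31.38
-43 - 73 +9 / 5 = -571 / 5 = -114.20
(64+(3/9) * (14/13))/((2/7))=225.26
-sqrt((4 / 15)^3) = -8 *sqrt(15) / 225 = -0.14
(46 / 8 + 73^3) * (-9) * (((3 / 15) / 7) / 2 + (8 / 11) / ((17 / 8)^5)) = -475722792235233 / 4373159560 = -108782.40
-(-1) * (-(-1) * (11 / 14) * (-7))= -11 / 2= -5.50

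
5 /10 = 1 /2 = 0.50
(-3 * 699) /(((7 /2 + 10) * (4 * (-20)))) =233 /120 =1.94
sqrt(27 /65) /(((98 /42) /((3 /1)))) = 27 * sqrt(195) /455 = 0.83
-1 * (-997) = 997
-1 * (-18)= 18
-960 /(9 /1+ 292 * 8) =-192 /469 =-0.41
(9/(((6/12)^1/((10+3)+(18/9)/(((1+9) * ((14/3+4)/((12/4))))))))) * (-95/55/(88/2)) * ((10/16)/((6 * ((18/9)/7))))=-677901/201344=-3.37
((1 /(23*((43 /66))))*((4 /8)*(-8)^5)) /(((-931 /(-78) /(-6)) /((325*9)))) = 1607643.04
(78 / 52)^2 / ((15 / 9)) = 27 / 20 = 1.35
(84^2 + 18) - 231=6843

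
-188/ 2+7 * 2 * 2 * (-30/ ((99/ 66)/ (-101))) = 56466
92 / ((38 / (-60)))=-2760 / 19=-145.26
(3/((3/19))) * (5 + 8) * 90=22230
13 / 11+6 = 79 / 11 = 7.18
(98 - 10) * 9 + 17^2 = 1081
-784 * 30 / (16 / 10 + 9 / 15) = -117600 / 11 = -10690.91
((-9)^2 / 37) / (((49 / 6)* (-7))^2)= 2916 / 4353013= 0.00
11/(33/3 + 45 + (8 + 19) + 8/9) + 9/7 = 7488/5285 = 1.42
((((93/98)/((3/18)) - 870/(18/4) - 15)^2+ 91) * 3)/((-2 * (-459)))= 889291363/6612354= 134.49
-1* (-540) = 540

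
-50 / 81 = -0.62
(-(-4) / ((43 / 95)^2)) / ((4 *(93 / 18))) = 54150 / 57319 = 0.94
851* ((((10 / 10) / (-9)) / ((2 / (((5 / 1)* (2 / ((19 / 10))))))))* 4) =-995.32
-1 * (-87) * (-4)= -348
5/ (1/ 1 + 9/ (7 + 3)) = 50/ 19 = 2.63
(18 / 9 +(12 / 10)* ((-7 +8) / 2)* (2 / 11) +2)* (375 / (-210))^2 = 14125 / 1078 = 13.10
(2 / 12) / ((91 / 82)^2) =3362 / 24843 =0.14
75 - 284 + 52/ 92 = -4794/ 23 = -208.43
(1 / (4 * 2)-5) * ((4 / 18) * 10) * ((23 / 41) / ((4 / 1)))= -1495 / 984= -1.52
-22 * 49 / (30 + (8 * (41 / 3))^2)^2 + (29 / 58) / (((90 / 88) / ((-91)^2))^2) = 386085457808753565709 / 11777891382450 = 32780524.57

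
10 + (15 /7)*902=13600 /7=1942.86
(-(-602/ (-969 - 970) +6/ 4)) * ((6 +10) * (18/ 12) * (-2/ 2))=12036/ 277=43.45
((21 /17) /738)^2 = 49 /17489124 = 0.00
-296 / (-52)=74 / 13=5.69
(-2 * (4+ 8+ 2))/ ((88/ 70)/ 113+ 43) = -110740/ 170109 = -0.65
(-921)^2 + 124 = 848365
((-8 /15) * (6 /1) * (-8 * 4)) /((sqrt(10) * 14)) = 128 * sqrt(10) /175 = 2.31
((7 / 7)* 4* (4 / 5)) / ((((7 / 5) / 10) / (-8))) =-1280 / 7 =-182.86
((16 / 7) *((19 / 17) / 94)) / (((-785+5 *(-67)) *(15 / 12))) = -19 / 978775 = -0.00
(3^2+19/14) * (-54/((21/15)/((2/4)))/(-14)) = 14.27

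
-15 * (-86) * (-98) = -126420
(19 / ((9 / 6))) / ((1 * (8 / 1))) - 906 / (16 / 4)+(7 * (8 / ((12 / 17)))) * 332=104455 / 4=26113.75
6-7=-1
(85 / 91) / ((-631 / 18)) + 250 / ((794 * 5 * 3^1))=-386705 / 68388411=-0.01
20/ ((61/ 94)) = 1880/ 61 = 30.82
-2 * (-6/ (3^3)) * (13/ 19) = 52/ 171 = 0.30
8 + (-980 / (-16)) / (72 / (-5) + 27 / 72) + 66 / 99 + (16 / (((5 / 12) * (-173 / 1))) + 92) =15541016 / 161755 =96.08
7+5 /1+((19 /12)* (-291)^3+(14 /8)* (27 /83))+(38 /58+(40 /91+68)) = -8546098527328 /219037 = -39016689.09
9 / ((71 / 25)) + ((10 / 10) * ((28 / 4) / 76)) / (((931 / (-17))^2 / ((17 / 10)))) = 21174081823 / 6681489080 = 3.17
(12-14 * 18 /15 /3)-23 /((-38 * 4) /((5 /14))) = 68671 /10640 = 6.45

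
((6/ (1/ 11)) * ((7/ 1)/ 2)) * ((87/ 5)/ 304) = 20097/ 1520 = 13.22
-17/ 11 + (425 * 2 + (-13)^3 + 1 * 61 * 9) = -8795/ 11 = -799.55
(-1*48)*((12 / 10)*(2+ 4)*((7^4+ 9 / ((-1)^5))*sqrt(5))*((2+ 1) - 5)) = 8266752*sqrt(5) / 5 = 3697003.89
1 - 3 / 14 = 11 / 14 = 0.79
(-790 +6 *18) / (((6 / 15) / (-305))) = 520025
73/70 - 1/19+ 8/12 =6611/3990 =1.66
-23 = -23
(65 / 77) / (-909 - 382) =-65 / 99407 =-0.00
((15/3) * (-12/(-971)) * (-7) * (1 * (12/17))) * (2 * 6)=-60480/16507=-3.66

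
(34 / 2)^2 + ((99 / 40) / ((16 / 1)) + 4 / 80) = 185091 / 640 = 289.20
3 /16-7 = -6.81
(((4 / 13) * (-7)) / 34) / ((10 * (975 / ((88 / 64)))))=-77 / 8619000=-0.00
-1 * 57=-57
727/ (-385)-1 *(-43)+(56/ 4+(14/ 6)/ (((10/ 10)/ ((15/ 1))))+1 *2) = 35463/ 385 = 92.11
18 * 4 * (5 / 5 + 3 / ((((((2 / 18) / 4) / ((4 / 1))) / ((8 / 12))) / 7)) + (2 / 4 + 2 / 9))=145276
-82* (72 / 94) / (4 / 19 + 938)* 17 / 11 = -158916 / 1536007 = -0.10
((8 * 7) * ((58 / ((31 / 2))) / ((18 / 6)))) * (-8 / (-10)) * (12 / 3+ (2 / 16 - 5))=-48.89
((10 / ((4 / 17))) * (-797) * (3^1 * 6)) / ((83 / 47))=-28656135 / 83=-345254.64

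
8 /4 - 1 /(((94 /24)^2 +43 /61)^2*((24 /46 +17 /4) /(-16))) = 17554490433950 /8720456446159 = 2.01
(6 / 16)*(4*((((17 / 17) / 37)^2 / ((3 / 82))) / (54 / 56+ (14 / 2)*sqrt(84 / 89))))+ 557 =450016*sqrt(1869) / 4328864247+ 803724875645 / 1442954749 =557.00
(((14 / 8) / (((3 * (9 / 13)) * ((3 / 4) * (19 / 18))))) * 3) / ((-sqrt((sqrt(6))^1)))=-91 * 6^(3 / 4) / 171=-2.04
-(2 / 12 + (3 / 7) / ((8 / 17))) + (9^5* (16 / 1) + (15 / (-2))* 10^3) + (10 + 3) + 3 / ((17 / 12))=2676923203 / 2856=937298.04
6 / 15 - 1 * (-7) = 37 / 5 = 7.40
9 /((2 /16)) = 72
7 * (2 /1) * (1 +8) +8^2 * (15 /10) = 222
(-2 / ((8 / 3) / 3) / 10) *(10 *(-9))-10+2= 49 / 4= 12.25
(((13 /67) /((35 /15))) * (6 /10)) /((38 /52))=3042 /44555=0.07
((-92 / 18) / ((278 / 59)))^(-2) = 1565001 / 1841449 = 0.85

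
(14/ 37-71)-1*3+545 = 17441/ 37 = 471.38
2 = 2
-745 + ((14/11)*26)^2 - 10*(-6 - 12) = 64131/121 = 530.01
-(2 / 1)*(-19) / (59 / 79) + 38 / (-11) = 30780 / 649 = 47.43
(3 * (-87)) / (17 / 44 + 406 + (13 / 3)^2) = -103356 / 168365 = -0.61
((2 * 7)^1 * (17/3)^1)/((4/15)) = 595/2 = 297.50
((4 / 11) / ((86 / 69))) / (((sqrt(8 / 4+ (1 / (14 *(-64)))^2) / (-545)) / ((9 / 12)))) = -84.33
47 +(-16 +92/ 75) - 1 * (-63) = 7142/ 75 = 95.23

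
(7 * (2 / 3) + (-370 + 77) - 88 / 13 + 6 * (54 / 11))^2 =12987565369 / 184041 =70568.87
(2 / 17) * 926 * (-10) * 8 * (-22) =3259520 / 17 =191736.47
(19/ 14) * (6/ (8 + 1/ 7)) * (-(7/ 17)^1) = -7/ 17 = -0.41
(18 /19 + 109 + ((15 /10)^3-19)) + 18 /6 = 14793 /152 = 97.32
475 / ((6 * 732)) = 475 / 4392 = 0.11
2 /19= 0.11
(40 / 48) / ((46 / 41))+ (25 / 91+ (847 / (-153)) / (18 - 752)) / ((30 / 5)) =556921663 / 705144258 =0.79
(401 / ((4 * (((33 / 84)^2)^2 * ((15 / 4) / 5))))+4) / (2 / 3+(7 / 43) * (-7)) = -10606068164 / 893101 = -11875.55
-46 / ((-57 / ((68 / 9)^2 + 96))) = 123.54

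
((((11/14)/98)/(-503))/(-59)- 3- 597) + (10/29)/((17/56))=-12021241017137/20073404092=-598.86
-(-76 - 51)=127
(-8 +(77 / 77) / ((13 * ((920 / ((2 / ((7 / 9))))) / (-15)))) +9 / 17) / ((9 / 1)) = -1063703 / 1280916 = -0.83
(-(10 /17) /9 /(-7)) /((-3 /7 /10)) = -100 /459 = -0.22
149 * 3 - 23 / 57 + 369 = 815.60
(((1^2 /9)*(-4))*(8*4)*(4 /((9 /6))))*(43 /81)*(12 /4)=-44032 /729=-60.40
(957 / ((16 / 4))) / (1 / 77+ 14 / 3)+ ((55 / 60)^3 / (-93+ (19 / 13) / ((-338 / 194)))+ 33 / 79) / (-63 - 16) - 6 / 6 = 50.12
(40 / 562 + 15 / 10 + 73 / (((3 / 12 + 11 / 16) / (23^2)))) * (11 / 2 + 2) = 347257309 / 1124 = 308947.78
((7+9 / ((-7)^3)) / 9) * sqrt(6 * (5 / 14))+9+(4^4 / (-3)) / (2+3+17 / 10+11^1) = 2392 * sqrt(105) / 21609+2219 / 531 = 5.31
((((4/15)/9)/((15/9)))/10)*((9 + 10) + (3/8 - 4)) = 41/1500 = 0.03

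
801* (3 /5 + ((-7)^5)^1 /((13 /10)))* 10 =-1346178222 /13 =-103552170.92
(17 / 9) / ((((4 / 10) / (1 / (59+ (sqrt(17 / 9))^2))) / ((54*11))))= 25245 / 548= 46.07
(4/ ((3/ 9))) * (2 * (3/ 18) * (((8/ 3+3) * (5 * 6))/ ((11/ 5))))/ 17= 200/ 11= 18.18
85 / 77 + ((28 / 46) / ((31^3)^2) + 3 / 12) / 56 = 55746768715269 / 50296608609632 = 1.11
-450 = -450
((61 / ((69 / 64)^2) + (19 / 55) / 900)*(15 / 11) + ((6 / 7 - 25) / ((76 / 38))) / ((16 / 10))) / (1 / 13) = 447479955689 / 537675600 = 832.25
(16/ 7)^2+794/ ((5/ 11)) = 429246/ 245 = 1752.02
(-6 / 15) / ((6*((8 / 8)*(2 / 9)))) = -3 / 10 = -0.30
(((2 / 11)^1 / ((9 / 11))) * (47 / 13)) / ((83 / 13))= 94 / 747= 0.13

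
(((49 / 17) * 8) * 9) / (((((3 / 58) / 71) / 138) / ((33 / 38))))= 11026982736 / 323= 34139265.44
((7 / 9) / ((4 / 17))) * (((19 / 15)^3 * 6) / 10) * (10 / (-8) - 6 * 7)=-141206233 / 810000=-174.33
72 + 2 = 74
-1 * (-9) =9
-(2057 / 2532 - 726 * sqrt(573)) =-2057 / 2532+726 * sqrt(573) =17377.75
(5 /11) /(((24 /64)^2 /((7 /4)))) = 560 /99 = 5.66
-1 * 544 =-544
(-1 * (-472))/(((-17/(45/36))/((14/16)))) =-2065/68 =-30.37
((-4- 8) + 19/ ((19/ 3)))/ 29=-9/ 29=-0.31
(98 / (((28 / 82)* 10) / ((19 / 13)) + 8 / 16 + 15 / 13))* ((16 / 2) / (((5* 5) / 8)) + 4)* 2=651044576 / 2020425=322.23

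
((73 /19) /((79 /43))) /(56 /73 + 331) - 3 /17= -105162658 /617996223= -0.17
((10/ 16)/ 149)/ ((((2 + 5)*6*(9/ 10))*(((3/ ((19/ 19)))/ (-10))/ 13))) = -1625/ 337932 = -0.00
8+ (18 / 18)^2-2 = 7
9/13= 0.69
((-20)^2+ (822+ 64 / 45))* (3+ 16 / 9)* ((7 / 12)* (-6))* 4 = -33142508 / 405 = -81833.35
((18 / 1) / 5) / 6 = 0.60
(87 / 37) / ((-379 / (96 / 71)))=-8352 / 995633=-0.01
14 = 14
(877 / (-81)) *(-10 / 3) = 8770 / 243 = 36.09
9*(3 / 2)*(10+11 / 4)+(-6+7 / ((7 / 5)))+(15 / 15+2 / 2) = 173.12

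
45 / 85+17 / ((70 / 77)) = 3269 / 170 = 19.23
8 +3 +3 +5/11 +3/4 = 669/44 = 15.20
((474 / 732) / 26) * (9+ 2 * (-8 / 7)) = 3713 / 22204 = 0.17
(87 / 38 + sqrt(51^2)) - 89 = -1357 / 38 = -35.71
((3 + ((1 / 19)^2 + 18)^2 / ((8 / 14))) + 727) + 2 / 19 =676251199 / 521284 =1297.28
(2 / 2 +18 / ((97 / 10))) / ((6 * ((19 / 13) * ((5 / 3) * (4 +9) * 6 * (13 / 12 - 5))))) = -277 / 433105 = -0.00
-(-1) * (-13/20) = -13/20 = -0.65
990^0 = 1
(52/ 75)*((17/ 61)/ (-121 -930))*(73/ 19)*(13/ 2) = -419458/ 91358175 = -0.00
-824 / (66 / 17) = -7004 / 33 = -212.24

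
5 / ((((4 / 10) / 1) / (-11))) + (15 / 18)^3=-29575 / 216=-136.92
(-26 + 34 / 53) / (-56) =24 / 53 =0.45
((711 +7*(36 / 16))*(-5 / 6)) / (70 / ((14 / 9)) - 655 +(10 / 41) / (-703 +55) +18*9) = 846855 / 626446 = 1.35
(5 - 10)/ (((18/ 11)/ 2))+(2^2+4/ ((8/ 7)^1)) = 1.39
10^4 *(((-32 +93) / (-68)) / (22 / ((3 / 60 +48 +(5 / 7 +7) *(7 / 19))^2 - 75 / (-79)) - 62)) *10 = 22536897403737500 / 15574188000793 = 1447.07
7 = 7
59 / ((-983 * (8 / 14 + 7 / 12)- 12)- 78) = -4956 / 102911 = -0.05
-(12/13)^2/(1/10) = -1440/169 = -8.52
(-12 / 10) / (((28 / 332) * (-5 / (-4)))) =-11.38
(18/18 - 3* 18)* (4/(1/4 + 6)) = -848/25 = -33.92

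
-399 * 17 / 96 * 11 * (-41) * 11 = 11216821 / 32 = 350525.66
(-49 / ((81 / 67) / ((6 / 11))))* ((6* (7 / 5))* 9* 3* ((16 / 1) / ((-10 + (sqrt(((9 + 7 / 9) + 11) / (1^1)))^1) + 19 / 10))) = 264741120* sqrt(187) / 443839 + 6433209216 / 443839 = 22651.21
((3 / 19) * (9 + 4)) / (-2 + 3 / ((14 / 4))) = -273 / 152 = -1.80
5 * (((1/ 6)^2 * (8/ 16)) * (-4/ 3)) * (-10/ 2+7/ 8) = 55/ 144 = 0.38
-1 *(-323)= 323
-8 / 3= -2.67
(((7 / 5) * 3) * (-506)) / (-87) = 3542 / 145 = 24.43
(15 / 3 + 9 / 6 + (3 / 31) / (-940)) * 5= 189407 / 5828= 32.50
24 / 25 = 0.96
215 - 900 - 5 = -690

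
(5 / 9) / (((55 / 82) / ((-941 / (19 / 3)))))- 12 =-84686 / 627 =-135.07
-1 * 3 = -3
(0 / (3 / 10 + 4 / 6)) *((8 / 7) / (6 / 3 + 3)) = 0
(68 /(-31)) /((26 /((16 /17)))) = -32 /403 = -0.08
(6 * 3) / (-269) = -18 / 269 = -0.07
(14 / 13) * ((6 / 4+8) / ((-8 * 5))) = -133 / 520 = -0.26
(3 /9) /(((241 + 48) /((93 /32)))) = 31 /9248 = 0.00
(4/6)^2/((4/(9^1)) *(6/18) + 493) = 12/13315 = 0.00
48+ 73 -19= 102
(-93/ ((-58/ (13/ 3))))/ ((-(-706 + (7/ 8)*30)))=806/ 78851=0.01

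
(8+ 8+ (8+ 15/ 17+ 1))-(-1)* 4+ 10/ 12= 30.72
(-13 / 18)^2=169 / 324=0.52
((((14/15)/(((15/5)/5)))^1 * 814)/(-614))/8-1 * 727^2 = -5841305357/11052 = -528529.26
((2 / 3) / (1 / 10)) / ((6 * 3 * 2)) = 5 / 27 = 0.19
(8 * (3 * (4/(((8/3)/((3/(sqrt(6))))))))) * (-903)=-16254 * sqrt(6)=-39814.01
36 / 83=0.43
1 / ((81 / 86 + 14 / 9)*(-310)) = -387 / 299615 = -0.00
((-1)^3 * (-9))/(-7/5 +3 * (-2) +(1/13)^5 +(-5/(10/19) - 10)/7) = -233914590/264731839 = -0.88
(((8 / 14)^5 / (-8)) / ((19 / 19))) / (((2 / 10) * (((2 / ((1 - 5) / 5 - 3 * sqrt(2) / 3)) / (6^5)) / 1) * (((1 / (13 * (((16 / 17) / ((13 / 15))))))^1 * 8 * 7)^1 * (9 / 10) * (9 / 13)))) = 95846400 / 2000033 + 119808000 * sqrt(2) / 2000033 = 132.64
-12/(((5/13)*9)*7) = -52/105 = -0.50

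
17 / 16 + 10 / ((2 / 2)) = 177 / 16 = 11.06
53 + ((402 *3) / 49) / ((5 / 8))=22633 / 245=92.38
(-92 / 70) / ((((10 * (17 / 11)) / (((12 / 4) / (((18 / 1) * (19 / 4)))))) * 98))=-0.00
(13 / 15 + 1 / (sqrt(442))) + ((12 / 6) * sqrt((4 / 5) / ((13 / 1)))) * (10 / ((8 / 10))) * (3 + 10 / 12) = sqrt(442) / 442 + 13 / 15 + 115 * sqrt(65) / 39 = 24.69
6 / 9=2 / 3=0.67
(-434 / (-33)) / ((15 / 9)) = 434 / 55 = 7.89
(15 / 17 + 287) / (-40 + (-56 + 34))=-2447 / 527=-4.64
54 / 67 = 0.81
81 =81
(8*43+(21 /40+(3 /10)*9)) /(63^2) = 13889 /158760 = 0.09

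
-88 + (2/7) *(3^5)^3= 28697198/7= 4099599.71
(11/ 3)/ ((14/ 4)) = 22/ 21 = 1.05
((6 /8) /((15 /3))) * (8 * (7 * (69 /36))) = 161 /10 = 16.10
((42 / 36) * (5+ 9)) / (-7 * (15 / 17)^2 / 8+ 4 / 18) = -339864 / 9551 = -35.58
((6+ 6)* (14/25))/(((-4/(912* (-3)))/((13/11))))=1493856/275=5432.20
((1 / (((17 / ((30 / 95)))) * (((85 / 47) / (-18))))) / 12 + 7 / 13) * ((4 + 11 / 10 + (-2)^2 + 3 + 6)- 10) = 7560783 / 1784575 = 4.24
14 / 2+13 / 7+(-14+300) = 2064 / 7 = 294.86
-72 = -72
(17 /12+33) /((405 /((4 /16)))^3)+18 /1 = 918330048413 /51018336000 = 18.00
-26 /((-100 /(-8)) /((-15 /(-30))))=-26 /25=-1.04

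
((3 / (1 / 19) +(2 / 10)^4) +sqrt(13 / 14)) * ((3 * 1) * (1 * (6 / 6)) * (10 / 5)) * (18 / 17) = 54 * sqrt(182) / 119 +3847608 / 10625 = 368.25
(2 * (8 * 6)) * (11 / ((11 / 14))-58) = -4224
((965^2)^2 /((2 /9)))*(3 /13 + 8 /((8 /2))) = 226333980163125 /26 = 8705153083197.12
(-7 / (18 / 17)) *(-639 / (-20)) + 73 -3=-141.22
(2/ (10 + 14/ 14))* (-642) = -1284/ 11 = -116.73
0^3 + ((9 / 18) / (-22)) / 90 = -1 / 3960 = -0.00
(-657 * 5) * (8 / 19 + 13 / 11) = -1100475 / 209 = -5265.43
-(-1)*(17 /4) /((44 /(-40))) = -3.86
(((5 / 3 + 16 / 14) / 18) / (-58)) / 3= -59 / 65772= -0.00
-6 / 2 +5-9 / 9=1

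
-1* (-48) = 48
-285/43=-6.63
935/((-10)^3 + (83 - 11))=-935/928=-1.01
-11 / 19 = -0.58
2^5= 32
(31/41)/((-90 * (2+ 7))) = -31/33210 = -0.00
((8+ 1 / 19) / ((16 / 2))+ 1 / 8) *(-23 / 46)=-43 / 76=-0.57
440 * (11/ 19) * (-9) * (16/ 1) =-696960/ 19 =-36682.11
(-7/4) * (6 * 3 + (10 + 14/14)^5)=-1127483/4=-281870.75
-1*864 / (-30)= 144 / 5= 28.80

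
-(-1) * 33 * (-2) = -66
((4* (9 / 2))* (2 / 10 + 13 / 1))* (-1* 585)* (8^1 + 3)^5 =-22385444796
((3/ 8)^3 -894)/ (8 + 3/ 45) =-6865515/ 61952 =-110.82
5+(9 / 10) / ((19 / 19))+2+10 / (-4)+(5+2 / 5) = 54 / 5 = 10.80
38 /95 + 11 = 57 /5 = 11.40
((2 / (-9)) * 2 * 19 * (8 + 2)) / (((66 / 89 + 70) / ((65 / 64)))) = -549575 / 453312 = -1.21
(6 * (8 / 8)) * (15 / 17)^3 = 20250 / 4913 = 4.12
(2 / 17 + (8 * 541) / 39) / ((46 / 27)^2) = 38.27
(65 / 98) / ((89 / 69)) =4485 / 8722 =0.51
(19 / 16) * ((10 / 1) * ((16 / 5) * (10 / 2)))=190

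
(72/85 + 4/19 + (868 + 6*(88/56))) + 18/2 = 10033031/11305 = 887.49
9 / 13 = 0.69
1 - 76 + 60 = -15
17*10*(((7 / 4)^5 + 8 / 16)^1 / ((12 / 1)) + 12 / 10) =908497 / 2048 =443.60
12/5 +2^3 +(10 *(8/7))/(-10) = 324/35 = 9.26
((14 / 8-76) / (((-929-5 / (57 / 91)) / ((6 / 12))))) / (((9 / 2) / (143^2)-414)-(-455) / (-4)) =-346181121 / 4611013967936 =-0.00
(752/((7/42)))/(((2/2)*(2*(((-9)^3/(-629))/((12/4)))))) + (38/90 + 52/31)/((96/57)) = 5840.85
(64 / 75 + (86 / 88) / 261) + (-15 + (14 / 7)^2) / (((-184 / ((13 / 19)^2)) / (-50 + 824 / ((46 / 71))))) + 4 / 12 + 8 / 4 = 37.39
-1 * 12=-12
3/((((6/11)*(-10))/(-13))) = 143/20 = 7.15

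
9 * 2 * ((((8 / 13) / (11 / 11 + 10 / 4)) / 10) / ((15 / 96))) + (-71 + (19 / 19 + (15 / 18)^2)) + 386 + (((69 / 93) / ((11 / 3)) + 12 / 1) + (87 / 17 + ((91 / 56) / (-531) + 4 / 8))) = 6284642937241 / 18674455800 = 336.54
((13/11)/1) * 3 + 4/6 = 139/33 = 4.21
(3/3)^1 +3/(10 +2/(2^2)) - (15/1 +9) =-159/7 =-22.71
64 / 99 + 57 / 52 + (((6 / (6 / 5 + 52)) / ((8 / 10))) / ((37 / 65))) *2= 56694541 / 25333308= 2.24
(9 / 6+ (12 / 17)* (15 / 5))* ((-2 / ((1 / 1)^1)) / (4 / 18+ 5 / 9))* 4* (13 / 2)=-28782 / 119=-241.87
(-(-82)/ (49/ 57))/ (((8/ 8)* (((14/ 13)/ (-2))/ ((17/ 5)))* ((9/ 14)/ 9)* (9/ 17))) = -11706812/ 735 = -15927.64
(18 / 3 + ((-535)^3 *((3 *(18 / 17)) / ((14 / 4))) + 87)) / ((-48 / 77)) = 60639587921 / 272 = 222939661.47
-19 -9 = -28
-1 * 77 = -77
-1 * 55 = -55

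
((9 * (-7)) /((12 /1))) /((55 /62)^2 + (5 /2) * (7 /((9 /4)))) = -181629 /296305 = -0.61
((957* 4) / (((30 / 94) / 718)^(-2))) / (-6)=-71775 / 569396258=-0.00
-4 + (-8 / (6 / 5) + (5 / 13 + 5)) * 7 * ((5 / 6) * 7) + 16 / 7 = -44279 / 819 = -54.06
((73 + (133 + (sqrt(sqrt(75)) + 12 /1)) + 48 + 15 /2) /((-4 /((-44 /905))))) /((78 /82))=451 * 3^(1 /4) * sqrt(5) /35295 + 246697 /70590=3.53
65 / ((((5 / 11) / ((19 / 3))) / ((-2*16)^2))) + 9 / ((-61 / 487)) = 169701539 / 183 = 927330.81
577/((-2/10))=-2885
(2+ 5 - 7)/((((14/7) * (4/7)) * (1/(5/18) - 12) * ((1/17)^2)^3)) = 0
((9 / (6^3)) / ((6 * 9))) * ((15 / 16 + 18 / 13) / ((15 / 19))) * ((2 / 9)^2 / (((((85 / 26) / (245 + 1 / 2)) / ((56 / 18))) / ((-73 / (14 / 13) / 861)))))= -203624083 / 98777167200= -0.00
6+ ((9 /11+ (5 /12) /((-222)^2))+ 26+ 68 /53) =11757785363 /344790864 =34.10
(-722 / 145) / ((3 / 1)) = -722 / 435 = -1.66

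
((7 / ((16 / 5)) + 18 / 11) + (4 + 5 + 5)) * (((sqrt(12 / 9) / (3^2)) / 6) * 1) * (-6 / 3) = -3137 * sqrt(3) / 7128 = -0.76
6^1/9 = 2/3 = 0.67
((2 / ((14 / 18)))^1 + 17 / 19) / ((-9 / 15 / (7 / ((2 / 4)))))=-4610 / 57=-80.88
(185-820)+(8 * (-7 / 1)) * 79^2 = -350131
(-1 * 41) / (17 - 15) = -41 / 2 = -20.50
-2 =-2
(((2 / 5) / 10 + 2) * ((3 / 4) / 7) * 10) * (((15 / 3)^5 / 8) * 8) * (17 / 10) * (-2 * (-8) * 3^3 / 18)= 1950750 / 7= 278678.57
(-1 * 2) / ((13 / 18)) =-36 / 13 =-2.77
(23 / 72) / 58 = 23 / 4176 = 0.01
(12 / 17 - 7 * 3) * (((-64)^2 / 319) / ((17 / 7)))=-9891840 / 92191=-107.30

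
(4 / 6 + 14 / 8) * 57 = 551 / 4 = 137.75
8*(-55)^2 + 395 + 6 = 24601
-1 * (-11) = 11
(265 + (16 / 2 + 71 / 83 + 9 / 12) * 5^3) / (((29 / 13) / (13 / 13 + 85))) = 272012195 / 4814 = 56504.40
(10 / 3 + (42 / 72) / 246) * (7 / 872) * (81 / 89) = 620361 / 25455424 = 0.02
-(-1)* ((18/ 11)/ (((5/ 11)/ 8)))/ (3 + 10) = 2.22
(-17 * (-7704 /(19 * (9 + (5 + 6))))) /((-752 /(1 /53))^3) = -0.00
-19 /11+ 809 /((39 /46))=408613 /429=952.48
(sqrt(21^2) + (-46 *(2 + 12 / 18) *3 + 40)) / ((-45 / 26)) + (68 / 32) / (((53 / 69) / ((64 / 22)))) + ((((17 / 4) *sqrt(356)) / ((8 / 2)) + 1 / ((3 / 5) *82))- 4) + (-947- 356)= -2412765193 / 2151270 + 17 *sqrt(89) / 8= -1101.51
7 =7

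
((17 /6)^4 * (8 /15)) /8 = 83521 /19440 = 4.30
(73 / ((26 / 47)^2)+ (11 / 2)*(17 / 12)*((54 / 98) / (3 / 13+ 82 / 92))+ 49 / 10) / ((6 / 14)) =1249072949 / 2164890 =576.97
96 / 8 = 12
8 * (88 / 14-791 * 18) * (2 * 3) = -4781856 / 7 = -683122.29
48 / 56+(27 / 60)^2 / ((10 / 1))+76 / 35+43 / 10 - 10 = -74233 / 28000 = -2.65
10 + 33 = 43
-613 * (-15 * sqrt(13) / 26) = 9195 * sqrt(13) / 26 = 1275.12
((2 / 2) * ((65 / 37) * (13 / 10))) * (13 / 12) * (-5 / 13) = -845 / 888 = -0.95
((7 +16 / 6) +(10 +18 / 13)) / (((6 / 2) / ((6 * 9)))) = 4926 / 13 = 378.92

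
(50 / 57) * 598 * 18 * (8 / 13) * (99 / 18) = 607200 / 19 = 31957.89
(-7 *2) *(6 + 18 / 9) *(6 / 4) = -168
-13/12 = -1.08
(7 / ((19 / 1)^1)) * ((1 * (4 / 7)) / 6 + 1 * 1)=23 / 57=0.40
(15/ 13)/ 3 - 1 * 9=-112/ 13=-8.62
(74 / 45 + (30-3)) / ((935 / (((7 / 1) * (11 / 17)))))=9023 / 65025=0.14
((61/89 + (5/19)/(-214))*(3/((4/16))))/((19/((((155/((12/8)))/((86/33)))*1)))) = 17.13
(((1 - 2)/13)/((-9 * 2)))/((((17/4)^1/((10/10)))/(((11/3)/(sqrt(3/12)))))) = 44/5967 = 0.01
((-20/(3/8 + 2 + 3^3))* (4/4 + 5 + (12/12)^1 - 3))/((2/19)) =-1216/47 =-25.87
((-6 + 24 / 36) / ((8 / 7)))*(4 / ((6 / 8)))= -224 / 9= -24.89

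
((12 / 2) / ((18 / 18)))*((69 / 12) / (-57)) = -0.61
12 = 12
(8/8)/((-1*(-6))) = 1/6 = 0.17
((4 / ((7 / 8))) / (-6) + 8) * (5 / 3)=760 / 63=12.06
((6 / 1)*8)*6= 288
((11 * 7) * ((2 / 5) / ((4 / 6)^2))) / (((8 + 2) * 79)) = 693 / 7900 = 0.09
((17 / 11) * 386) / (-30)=-3281 / 165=-19.88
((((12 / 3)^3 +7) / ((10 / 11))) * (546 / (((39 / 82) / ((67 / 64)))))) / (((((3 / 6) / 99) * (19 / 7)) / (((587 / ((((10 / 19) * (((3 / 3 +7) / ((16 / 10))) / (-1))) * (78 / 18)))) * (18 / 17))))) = -164946396939093 / 442000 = -373181893.53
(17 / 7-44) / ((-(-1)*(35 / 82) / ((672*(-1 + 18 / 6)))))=-4581504 / 35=-130900.11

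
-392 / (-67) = 5.85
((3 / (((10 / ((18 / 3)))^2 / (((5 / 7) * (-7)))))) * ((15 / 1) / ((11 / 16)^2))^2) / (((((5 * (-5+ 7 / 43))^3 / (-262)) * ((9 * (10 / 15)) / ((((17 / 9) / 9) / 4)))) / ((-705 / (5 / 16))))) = 1597808291136 / 804156925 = 1986.94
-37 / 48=-0.77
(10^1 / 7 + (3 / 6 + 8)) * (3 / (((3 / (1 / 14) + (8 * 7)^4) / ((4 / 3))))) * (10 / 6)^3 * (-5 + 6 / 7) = -17375 / 224329203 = -0.00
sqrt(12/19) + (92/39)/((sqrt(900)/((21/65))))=322/12675 + 2 * sqrt(57)/19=0.82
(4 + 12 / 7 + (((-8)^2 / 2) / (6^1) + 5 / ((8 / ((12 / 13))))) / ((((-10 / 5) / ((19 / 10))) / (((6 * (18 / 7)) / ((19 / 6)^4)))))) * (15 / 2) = 22717272 / 624169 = 36.40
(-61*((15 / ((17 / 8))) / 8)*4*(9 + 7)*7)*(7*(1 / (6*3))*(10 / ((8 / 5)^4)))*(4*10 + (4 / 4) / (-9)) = -16766421875 / 29376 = -570752.38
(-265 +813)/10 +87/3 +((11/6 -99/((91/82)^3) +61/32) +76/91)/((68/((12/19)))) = 3239006973129/38944549280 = 83.17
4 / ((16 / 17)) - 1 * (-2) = 25 / 4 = 6.25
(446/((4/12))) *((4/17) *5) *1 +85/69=1847885/1173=1575.35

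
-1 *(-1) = 1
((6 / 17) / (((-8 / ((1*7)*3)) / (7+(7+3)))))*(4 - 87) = 5229 / 4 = 1307.25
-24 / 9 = -8 / 3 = -2.67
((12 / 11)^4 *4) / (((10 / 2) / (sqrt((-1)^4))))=82944 / 73205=1.13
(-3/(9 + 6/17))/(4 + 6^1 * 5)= -1/106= -0.01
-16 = -16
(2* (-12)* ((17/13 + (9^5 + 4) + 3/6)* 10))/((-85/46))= 1695109200/221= 7670177.38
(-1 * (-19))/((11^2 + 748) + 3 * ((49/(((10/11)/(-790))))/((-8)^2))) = -1216/72127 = -0.02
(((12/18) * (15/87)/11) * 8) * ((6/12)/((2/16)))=320/957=0.33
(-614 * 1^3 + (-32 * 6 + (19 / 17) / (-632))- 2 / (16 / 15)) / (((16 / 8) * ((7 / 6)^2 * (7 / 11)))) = -214825743 / 460649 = -466.35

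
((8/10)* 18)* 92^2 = 609408/5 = 121881.60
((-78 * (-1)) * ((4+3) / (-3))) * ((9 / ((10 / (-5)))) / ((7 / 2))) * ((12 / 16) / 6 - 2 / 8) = -117 / 4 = -29.25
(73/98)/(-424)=-73/41552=-0.00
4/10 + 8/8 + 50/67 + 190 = 64369/335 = 192.15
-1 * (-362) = 362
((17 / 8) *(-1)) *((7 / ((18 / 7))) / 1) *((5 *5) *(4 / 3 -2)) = 20825 / 216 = 96.41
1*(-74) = -74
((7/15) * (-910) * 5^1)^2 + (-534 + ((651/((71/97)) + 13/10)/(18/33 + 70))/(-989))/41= 4508531.42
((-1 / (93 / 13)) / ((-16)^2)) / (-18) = 0.00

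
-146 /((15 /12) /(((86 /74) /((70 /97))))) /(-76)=304483 /123025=2.47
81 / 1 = 81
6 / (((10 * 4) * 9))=1 / 60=0.02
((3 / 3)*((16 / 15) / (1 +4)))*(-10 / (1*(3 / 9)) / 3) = -32 / 15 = -2.13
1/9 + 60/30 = 19/9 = 2.11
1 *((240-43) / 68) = 197 / 68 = 2.90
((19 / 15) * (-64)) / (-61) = 1216 / 915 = 1.33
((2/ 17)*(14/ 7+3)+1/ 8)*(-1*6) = -4.28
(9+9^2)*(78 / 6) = 1170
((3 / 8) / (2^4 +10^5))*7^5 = 7203 / 114304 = 0.06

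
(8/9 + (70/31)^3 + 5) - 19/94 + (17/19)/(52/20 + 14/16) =17.46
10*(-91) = -910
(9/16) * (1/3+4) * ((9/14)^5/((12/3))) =2302911/34420736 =0.07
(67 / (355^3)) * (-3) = -201 / 44738875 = -0.00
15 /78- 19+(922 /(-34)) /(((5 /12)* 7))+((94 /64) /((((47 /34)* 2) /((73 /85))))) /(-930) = -6469743491 /230193600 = -28.11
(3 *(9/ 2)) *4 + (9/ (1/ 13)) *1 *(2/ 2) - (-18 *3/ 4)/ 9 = 345/ 2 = 172.50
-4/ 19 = -0.21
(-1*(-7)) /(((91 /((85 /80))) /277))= 4709 /208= 22.64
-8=-8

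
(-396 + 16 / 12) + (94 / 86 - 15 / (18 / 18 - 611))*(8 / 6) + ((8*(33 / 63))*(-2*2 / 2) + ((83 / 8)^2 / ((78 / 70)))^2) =1021509346852945 / 114389323776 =8930.11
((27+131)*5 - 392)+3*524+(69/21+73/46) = 635909/322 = 1974.87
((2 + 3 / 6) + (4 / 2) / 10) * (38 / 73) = 513 / 365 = 1.41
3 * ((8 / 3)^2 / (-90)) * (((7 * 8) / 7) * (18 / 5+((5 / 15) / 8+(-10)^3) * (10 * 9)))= 38396864 / 225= 170652.73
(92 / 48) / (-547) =-23 / 6564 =-0.00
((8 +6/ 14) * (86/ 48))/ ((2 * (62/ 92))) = 58351/ 5208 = 11.20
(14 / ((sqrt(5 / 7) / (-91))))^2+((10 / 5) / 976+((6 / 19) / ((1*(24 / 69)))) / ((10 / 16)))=105344192143 / 46360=2272307.85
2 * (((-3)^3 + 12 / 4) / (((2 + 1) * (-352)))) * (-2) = -1 / 11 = -0.09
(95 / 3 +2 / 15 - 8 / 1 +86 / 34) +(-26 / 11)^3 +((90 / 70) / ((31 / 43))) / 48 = 5169882511 / 392804720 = 13.16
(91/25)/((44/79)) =7189/1100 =6.54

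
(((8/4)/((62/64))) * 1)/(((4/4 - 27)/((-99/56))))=396/2821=0.14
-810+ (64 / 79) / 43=-2751506 / 3397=-809.98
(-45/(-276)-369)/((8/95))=-3223635/736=-4379.94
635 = 635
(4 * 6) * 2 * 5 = 240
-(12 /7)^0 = -1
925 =925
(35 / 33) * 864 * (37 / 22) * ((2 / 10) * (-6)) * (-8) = 1790208 / 121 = 14795.11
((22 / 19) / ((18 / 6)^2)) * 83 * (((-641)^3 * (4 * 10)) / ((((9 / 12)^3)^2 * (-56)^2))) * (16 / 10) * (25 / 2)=-24623218715955200 / 6108291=-4031114220.98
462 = 462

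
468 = 468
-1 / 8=-0.12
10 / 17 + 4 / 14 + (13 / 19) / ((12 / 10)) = 19591 / 13566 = 1.44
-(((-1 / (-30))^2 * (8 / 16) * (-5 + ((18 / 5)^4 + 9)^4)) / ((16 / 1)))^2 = -1399434068012881277620608504406373207761 / 1206994056701660156250000000000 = -1159437414.16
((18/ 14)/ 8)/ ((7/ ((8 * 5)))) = 45/ 49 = 0.92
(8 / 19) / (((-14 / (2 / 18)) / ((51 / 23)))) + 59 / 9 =180277 / 27531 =6.55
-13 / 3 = -4.33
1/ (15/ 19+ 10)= 19/ 205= 0.09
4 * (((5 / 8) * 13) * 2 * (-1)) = -65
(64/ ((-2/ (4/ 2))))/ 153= -64/ 153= -0.42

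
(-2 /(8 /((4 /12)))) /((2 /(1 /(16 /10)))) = -0.03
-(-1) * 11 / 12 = 11 / 12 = 0.92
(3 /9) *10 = 10 /3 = 3.33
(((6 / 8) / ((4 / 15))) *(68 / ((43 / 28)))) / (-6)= -1785 / 86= -20.76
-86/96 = -43/48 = -0.90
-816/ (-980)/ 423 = 68/ 34545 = 0.00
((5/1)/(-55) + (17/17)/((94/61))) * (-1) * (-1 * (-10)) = -2885/517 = -5.58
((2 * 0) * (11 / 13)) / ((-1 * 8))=0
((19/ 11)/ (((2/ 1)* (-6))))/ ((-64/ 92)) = 437/ 2112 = 0.21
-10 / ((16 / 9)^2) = -405 / 128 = -3.16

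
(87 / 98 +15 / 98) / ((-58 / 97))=-4947 / 2842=-1.74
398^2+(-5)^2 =158429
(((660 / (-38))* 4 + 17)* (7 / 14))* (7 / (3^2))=-6979 / 342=-20.41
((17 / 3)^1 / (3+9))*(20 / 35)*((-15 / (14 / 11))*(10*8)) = -37400 / 147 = -254.42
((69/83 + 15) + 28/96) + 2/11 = 357271/21912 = 16.30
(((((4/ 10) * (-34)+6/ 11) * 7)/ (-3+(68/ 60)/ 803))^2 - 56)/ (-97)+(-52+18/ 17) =-32233878244003/ 537784216169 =-59.94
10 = 10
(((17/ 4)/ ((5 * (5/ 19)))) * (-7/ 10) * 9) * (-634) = 6450633/ 500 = 12901.27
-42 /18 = -7 /3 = -2.33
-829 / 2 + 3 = -411.50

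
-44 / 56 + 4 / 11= -65 / 154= -0.42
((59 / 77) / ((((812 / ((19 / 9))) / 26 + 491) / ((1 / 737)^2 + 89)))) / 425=100641225438 / 317239171634825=0.00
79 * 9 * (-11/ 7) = -7821/ 7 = -1117.29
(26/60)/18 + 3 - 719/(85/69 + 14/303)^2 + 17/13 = -26969268918971/61881026220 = -435.82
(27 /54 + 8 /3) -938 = -934.83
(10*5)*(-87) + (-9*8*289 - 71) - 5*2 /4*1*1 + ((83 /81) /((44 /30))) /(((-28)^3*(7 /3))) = -767680297183 /30425472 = -25231.50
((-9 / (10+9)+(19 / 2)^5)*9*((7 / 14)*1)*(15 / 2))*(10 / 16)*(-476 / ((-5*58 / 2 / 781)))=590269999656645 / 141056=4184650065.62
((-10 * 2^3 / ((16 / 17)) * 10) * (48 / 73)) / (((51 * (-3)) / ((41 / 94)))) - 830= -8526790 / 10293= -828.41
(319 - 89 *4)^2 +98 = 1467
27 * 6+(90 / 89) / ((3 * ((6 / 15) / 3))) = 14643 / 89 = 164.53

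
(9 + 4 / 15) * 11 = 1529 / 15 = 101.93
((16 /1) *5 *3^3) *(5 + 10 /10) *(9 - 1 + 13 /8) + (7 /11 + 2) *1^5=1372169 /11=124742.64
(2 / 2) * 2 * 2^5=64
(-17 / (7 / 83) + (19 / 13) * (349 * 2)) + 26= 76857 / 91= 844.58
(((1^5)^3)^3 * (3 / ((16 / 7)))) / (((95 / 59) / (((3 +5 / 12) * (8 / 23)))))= 0.97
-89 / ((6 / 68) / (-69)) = 69598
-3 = -3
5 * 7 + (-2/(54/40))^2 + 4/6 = 27601/729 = 37.86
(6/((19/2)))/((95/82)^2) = 80688/171475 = 0.47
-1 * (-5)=5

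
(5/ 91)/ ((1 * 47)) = 5/ 4277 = 0.00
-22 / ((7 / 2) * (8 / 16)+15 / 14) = -616 / 79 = -7.80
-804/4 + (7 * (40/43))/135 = -233305/1161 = -200.95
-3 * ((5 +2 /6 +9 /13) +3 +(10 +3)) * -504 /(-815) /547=-432936 /5795465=-0.07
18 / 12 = 3 / 2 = 1.50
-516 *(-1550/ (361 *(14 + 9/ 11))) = 8797800/ 58843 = 149.51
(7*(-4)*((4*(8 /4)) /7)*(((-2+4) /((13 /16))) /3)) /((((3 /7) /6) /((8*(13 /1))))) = -114688 /3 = -38229.33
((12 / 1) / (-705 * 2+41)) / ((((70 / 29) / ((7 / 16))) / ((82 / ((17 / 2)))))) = -3567 / 232730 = -0.02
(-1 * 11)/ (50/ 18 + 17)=-99/ 178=-0.56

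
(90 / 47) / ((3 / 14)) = 420 / 47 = 8.94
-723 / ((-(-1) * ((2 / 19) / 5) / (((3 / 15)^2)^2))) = -54.95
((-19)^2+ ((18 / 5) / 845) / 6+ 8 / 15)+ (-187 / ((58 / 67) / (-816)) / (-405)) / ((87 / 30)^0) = -243814796 / 3308175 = -73.70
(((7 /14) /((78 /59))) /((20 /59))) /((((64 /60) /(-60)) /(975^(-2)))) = -3481 /52728000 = -0.00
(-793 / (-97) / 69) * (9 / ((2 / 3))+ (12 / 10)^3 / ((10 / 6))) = 1.72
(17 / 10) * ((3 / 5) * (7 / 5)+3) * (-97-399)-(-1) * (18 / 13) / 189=-110492678 / 34125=-3237.88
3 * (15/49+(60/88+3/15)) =19209/5390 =3.56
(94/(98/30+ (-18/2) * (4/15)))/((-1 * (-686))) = 705/4459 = 0.16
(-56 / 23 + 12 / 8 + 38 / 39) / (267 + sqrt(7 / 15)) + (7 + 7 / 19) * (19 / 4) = 22381129825 / 639458144 - 71 * sqrt(105) / 1918374432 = 35.00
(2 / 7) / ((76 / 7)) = 0.03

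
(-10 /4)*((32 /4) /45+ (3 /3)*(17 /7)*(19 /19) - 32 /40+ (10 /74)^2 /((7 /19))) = -400168 /86247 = -4.64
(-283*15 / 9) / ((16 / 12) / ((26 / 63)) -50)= 18395 / 1824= 10.08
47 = 47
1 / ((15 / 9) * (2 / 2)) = 3 / 5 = 0.60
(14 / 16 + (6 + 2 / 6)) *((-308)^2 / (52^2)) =1025717 / 4056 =252.89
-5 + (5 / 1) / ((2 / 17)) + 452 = 979 / 2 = 489.50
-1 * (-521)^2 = -271441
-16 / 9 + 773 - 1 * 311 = 4142 / 9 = 460.22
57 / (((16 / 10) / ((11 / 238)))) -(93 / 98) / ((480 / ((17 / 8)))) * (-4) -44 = -22570521 / 533120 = -42.34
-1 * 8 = -8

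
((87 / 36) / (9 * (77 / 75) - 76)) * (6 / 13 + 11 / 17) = -177625 / 4426188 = -0.04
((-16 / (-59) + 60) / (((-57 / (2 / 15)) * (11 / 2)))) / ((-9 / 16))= 0.05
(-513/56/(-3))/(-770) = -171/43120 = -0.00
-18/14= -9/7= -1.29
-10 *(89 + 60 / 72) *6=-5390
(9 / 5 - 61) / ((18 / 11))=-1628 / 45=-36.18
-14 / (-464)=7 / 232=0.03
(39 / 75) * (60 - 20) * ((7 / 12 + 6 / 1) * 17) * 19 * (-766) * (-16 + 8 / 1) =4065572576 / 15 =271038171.73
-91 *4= -364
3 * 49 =147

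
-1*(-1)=1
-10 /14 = -0.71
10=10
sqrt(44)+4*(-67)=-268+2*sqrt(11)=-261.37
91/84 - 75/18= -37/12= -3.08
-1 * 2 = -2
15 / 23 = 0.65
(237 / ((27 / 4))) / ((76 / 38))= 158 / 9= 17.56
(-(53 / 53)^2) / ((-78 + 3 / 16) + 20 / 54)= 432 / 33455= 0.01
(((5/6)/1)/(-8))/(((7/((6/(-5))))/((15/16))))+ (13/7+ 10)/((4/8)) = 21263/896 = 23.73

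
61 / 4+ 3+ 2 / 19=1395 / 76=18.36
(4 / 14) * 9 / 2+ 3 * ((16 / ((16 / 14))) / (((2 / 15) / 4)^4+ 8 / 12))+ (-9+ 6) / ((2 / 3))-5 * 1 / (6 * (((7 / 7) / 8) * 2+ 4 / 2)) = 1732551235 / 29160054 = 59.42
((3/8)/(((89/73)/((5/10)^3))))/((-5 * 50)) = -219/1424000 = -0.00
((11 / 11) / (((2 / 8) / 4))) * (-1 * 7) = -112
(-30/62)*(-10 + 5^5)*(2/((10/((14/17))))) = -130830/527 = -248.25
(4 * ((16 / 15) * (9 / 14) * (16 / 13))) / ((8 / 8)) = 1536 / 455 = 3.38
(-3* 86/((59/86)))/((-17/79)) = 1752852/1003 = 1747.61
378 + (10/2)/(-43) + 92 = 20205/43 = 469.88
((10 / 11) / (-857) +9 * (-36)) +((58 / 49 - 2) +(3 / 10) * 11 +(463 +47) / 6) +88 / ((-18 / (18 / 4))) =-1194151271 / 4619230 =-258.52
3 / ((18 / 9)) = 3 / 2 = 1.50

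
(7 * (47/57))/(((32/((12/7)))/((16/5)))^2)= 564/3325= 0.17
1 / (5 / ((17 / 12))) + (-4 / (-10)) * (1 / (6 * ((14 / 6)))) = 0.31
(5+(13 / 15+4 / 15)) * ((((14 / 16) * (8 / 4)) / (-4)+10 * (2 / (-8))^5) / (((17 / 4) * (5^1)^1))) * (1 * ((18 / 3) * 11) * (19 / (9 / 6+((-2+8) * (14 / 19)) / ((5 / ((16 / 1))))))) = -20915257 / 2021640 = -10.35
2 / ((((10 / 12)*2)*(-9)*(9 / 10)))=-4 / 27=-0.15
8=8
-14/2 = -7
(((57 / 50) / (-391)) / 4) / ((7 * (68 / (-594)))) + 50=50.00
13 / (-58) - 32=-1869 / 58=-32.22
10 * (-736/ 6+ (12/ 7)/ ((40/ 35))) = -3635/ 3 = -1211.67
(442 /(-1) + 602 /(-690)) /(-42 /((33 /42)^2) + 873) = -18487711 /33603345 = -0.55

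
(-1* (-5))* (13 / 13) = 5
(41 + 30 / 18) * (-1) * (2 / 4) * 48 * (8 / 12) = -2048 / 3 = -682.67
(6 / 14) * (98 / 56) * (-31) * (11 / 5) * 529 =-541167 / 20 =-27058.35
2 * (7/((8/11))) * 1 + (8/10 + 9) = 581/20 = 29.05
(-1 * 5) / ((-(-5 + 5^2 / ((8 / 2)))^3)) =64 / 25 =2.56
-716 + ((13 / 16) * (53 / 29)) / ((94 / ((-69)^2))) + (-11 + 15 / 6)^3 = -54734403 / 43616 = -1254.92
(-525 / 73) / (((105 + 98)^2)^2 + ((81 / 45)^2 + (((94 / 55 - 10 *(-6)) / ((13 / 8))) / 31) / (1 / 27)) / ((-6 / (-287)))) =-16623750 / 3925338840964633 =-0.00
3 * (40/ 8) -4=11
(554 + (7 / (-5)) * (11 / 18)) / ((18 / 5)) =49783 / 324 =153.65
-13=-13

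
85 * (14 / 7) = 170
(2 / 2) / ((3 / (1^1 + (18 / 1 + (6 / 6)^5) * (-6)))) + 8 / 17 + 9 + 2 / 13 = -18592 / 663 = -28.04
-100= -100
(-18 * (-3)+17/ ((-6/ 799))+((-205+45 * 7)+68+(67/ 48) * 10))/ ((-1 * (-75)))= -5381/ 200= -26.90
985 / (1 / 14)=13790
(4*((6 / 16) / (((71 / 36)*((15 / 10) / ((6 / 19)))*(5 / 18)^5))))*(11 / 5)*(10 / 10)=4489613568 / 21078125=213.00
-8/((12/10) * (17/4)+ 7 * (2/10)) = -16/13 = -1.23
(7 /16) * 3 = 21 /16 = 1.31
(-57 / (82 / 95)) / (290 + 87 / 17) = -92055 / 411394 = -0.22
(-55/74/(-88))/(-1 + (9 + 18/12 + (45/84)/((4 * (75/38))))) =0.00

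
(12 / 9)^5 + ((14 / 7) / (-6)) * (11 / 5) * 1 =4229 / 1215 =3.48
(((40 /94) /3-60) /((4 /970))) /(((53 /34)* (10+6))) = -8698475 /14946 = -581.99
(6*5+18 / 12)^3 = 250047 / 8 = 31255.88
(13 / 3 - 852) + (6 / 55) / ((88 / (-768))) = -1540243 / 1815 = -848.62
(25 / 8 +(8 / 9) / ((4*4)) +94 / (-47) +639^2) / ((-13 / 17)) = -499786349 / 936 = -533959.77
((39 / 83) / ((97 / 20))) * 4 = 0.39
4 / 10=0.40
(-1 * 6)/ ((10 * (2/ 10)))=-3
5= 5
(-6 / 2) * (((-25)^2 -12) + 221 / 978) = -599735 / 326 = -1839.68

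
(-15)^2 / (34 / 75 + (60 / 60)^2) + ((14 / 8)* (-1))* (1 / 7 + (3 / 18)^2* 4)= 151439 / 981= 154.37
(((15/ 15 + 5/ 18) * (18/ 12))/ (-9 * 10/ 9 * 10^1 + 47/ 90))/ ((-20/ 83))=5727/ 71624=0.08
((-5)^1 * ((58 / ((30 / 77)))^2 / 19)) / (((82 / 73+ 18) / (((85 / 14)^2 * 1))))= -11241.66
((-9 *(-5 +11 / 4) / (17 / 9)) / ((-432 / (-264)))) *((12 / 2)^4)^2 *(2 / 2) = 187067232 / 17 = 11003954.82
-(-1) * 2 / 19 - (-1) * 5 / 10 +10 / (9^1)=587 / 342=1.72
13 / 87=0.15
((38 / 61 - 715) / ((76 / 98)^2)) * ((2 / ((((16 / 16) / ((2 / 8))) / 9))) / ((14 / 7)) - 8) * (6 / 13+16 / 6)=2406452671 / 112632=21365.62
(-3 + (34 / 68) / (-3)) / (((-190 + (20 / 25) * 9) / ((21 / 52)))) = 665 / 95056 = 0.01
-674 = -674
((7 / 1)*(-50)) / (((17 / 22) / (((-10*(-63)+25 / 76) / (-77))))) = 1197625 / 323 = 3707.82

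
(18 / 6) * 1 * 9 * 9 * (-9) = -2187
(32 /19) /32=1 /19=0.05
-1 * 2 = -2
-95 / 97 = -0.98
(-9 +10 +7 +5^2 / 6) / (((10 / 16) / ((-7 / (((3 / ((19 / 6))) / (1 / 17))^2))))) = -184471 / 351135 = -0.53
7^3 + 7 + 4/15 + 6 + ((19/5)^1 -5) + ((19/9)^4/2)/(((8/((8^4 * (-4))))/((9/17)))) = -645241814/61965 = -10413.00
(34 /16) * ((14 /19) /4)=119 /304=0.39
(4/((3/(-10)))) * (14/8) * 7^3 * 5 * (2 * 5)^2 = -12005000/3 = -4001666.67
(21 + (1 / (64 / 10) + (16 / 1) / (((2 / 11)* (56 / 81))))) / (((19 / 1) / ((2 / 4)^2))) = 33251 / 17024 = 1.95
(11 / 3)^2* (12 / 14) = 242 / 21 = 11.52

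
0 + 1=1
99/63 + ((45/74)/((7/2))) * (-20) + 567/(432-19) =-8108/15281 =-0.53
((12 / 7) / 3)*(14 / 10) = 4 / 5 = 0.80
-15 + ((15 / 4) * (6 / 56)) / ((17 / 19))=-27705 / 1904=-14.55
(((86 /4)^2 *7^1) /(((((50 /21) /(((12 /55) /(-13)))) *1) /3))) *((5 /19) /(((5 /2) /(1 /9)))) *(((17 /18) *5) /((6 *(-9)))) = 1540217 /22007700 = 0.07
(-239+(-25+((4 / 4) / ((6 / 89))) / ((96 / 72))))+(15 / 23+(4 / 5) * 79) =-173901 / 920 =-189.02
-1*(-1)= 1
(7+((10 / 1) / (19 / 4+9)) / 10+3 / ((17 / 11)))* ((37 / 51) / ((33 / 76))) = 23699536 / 1573605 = 15.06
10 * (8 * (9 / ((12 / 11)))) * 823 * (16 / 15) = 579392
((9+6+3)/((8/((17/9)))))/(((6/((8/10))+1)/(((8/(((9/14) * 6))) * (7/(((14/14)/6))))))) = 392/9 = 43.56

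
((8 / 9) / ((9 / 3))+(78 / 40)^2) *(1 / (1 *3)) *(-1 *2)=-44267 / 16200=-2.73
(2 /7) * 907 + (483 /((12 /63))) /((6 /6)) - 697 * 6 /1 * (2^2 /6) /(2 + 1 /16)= 1333457 /924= 1443.14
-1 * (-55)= 55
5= 5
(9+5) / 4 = 7 / 2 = 3.50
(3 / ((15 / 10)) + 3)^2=25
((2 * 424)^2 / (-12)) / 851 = -179776 / 2553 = -70.42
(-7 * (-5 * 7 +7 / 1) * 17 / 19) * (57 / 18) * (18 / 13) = 9996 / 13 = 768.92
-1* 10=-10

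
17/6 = 2.83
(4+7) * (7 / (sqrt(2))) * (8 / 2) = 154 * sqrt(2) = 217.79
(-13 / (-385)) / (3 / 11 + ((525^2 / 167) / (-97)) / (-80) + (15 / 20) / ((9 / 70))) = 10108176 / 1891564535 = 0.01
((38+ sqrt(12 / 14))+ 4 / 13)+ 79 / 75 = sqrt(42) / 7+ 38377 / 975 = 40.29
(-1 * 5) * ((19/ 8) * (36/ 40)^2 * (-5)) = 1539/ 32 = 48.09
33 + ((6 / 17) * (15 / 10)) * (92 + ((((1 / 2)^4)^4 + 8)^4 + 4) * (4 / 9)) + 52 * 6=106498241685945241829377 / 78398662313265594368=1358.42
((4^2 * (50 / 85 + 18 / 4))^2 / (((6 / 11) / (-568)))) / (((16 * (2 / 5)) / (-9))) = 2804945880 / 289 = 9705695.09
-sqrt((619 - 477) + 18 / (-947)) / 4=-49 * sqrt(13258) / 1894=-2.98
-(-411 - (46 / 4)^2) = 2173 / 4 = 543.25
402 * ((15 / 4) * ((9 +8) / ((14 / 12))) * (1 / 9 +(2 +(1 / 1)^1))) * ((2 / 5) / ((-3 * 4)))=-2278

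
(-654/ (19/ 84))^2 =3017964096/ 361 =8360011.35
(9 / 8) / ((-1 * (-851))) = 9 / 6808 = 0.00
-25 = -25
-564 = -564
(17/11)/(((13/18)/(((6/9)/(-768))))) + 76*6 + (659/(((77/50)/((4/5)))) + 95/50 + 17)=817.24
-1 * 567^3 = -182284263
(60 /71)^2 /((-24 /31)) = -4650 /5041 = -0.92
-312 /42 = -52 /7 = -7.43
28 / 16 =7 / 4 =1.75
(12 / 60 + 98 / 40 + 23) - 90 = -1287 / 20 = -64.35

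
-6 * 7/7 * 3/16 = -9/8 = -1.12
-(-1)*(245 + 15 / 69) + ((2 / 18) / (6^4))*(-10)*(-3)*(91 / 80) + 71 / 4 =188126861 / 715392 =262.97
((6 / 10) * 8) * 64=1536 / 5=307.20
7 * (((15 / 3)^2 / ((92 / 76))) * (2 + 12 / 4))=16625 / 23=722.83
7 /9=0.78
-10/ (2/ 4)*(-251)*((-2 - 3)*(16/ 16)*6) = -150600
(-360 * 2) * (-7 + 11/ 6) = 3720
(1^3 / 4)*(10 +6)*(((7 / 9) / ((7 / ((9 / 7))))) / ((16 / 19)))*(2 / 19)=1 / 14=0.07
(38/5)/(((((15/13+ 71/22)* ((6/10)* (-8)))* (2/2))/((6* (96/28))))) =-65208/8771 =-7.43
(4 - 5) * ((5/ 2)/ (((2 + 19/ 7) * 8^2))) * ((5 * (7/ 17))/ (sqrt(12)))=-1225 * sqrt(3)/ 430848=-0.00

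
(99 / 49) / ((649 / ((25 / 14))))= 225 / 40474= 0.01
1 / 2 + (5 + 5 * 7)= 40.50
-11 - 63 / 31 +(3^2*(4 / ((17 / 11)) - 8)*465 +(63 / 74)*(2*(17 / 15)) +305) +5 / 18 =-39229363513 / 1754910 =-22354.06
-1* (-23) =23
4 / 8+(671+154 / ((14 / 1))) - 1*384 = 597 / 2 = 298.50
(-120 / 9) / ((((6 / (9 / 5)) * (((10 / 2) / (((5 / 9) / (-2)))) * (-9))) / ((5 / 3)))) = -0.04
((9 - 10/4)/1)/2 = 13/4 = 3.25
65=65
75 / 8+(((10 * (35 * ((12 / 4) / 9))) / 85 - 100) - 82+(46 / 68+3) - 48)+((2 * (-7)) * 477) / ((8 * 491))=-43526483 / 200328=-217.28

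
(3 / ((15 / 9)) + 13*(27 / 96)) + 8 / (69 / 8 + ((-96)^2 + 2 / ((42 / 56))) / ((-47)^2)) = 660200583 / 108561760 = 6.08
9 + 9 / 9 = 10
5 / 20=1 / 4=0.25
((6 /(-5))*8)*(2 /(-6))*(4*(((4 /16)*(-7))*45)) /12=-84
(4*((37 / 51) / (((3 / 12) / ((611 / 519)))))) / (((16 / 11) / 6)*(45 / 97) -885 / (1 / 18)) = -192973352 / 224949311055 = -0.00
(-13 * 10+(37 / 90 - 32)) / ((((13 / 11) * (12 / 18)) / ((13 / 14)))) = -159973 / 840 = -190.44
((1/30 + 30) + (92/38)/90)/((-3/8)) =-205612/2565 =-80.16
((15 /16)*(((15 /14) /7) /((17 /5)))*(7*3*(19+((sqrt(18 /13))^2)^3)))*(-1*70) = -802828125 /597584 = -1343.46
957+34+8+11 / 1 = 1010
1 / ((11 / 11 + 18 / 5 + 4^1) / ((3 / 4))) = 15 / 172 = 0.09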